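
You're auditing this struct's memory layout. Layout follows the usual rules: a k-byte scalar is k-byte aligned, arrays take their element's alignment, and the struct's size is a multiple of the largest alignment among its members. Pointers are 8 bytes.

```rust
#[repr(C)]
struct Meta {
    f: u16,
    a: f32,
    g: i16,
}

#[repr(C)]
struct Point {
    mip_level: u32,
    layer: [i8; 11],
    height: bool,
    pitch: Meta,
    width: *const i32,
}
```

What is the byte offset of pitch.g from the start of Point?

Meta: 0..2  f  (2B, 2-aligned); 2..4  -- padding (2B); 4..8  a  (4B, 4-aligned); 8..10  g  (2B, 2-aligned); 10..12  -- tail padding (2B); sizeof = 12, alignof = 4
0..4  mip_level  (4B, 4-aligned)
4..15  layer  (11B, 1-aligned)
15..16  height  (1B, 1-aligned)
16..28  pitch  (12B, 4-aligned)
within Meta: g at 8
16 + 8 = 24

24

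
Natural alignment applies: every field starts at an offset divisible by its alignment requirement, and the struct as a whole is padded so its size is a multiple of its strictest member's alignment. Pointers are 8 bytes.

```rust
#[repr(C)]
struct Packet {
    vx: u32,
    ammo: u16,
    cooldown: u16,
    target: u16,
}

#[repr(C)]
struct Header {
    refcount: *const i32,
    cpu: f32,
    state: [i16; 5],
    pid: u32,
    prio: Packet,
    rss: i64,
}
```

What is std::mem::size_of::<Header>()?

48

Packet: @0: vx [4B, align 4] → 4; @4: ammo [2B, align 2] → 6; @6: cooldown [2B, align 2] → 8; @8: target [2B, align 2] → 10; +2 tail pad (align 4); size 12, align 4
@0: refcount [8B, align 8] → 8
@8: cpu [4B, align 4] → 12
@12: state [10B, align 2] → 22
+2 pad (align 4)
@24: pid [4B, align 4] → 28
@28: prio [12B, align 4] → 40
@40: rss [8B, align 8] → 48
size 48, align 8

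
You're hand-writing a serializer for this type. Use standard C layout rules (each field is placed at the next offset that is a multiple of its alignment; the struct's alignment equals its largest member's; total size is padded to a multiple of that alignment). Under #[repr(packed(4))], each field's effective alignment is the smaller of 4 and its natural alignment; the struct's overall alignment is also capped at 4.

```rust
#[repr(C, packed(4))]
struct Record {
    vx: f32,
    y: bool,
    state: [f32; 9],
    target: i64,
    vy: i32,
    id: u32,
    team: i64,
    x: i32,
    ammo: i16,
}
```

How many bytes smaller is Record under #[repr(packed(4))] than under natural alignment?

4

natural layout:
  @0: vx [4B, align 4] → 4
  @4: y [1B, align 1] → 5
  +3 pad (align 4)
  @8: state [36B, align 4] → 44
  +4 pad (align 8)
  @48: target [8B, align 8] → 56
  @56: vy [4B, align 4] → 60
  @60: id [4B, align 4] → 64
  @64: team [8B, align 8] → 72
  @72: x [4B, align 4] → 76
  @76: ammo [2B, align 2] → 78
  +2 tail pad (align 8)
  size 80, align 8
packed(4) layout:
  @0: vx [4B, align 4] → 4
  @4: y [1B, align 1] → 5
  +3 pad (align 4)
  @8: state [36B, align 4] → 44
  @44: target [8B, align 4] → 52
  @52: vy [4B, align 4] → 56
  @56: id [4B, align 4] → 60
  @60: team [8B, align 4] → 68
  @68: x [4B, align 4] → 72
  @72: ammo [2B, align 2] → 74
  +2 tail pad (align 4)
  size 76, align 4
80 − 76 = 4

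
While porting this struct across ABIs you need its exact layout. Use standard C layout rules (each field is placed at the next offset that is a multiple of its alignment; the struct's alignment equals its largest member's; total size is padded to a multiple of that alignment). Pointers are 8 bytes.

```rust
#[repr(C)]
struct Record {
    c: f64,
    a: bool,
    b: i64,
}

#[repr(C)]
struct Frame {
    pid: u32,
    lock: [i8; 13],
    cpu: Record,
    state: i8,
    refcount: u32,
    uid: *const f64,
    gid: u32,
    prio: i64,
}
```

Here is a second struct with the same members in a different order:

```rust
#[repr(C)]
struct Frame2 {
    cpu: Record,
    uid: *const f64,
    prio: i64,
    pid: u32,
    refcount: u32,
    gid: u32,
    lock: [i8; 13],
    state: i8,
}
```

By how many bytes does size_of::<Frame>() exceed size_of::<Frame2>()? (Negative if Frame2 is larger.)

Record: 0..8  c  (8B, 8-aligned); 8..9  a  (1B, 1-aligned); 9..16  -- padding (7B); 16..24  b  (8B, 8-aligned); sizeof = 24, alignof = 8
0..4  pid  (4B, 4-aligned)
4..17  lock  (13B, 1-aligned)
17..24  -- padding (7B)
24..48  cpu  (24B, 8-aligned)
48..49  state  (1B, 1-aligned)
49..52  -- padding (3B)
52..56  refcount  (4B, 4-aligned)
56..64  uid  (8B, 8-aligned)
64..68  gid  (4B, 4-aligned)
68..72  -- padding (4B)
72..80  prio  (8B, 8-aligned)
sizeof = 80, alignof = 8
— Frame2 —
0..24  cpu  (24B, 8-aligned)
24..32  uid  (8B, 8-aligned)
32..40  prio  (8B, 8-aligned)
40..44  pid  (4B, 4-aligned)
44..48  refcount  (4B, 4-aligned)
48..52  gid  (4B, 4-aligned)
52..65  lock  (13B, 1-aligned)
65..66  state  (1B, 1-aligned)
66..72  -- tail padding (6B)
sizeof = 72, alignof = 8
80 − 72 = 8

8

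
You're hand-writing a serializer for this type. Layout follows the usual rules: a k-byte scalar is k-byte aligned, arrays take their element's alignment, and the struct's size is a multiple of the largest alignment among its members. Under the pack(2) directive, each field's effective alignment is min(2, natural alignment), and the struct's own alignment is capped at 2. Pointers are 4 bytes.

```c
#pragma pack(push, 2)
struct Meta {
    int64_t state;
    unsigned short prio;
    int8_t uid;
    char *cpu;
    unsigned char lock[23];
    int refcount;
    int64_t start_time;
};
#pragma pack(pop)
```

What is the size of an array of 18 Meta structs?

0..8  state  (8B, 2-aligned)
8..10  prio  (2B, 2-aligned)
10..11  uid  (1B, 1-aligned)
11..12  -- padding (1B)
12..16  cpu  (4B, 2-aligned)
16..39  lock  (23B, 1-aligned)
39..40  -- padding (1B)
40..44  refcount  (4B, 2-aligned)
44..52  start_time  (8B, 2-aligned)
sizeof = 52, alignof = 2
array of 18: 18 × 52 = 936

936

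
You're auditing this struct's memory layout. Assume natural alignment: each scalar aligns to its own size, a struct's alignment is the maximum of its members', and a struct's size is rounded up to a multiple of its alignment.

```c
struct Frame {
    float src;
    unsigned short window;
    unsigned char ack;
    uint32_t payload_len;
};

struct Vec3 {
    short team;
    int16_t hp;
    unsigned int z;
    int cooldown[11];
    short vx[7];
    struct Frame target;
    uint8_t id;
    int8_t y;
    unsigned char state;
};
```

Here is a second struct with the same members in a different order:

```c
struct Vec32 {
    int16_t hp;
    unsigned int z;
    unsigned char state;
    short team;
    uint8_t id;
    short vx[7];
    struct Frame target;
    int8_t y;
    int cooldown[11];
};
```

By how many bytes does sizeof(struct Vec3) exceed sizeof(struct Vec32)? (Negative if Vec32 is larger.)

-4

Frame: src at 0 (size 4, align 4) → ends 4; window at 4 (size 2, align 2) → ends 6; ack at 6 (size 1, align 1) → ends 7; pad 1 to align 4 for payload_len; payload_len at 8 (size 4, align 4) → ends 12; total 12 bytes, alignment 4
team at 0 (size 2, align 2) → ends 2
hp at 2 (size 2, align 2) → ends 4
z at 4 (size 4, align 4) → ends 8
cooldown at 8 (size 44, align 4) → ends 52
vx at 52 (size 14, align 2) → ends 66
pad 2 to align 4 for target
target at 68 (size 12, align 4) → ends 80
id at 80 (size 1, align 1) → ends 81
y at 81 (size 1, align 1) → ends 82
state at 82 (size 1, align 1) → ends 83
tail pad 1 to reach multiple of 4
total 84 bytes, alignment 4
— Vec32 —
hp at 0 (size 2, align 2) → ends 2
pad 2 to align 4 for z
z at 4 (size 4, align 4) → ends 8
state at 8 (size 1, align 1) → ends 9
pad 1 to align 2 for team
team at 10 (size 2, align 2) → ends 12
id at 12 (size 1, align 1) → ends 13
pad 1 to align 2 for vx
vx at 14 (size 14, align 2) → ends 28
target at 28 (size 12, align 4) → ends 40
y at 40 (size 1, align 1) → ends 41
pad 3 to align 4 for cooldown
cooldown at 44 (size 44, align 4) → ends 88
total 88 bytes, alignment 4
84 − 88 = -4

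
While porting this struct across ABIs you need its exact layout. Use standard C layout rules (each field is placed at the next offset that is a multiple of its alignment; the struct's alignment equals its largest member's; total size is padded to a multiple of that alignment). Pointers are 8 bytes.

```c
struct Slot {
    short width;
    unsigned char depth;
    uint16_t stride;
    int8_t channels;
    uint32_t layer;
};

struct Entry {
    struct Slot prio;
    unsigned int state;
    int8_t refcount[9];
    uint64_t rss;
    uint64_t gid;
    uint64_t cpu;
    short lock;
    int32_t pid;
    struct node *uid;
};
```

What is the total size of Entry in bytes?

Slot: @0: width [2B, align 2] → 2; @2: depth [1B, align 1] → 3; +1 pad (align 2); @4: stride [2B, align 2] → 6; @6: channels [1B, align 1] → 7; +1 pad (align 4); @8: layer [4B, align 4] → 12; size 12, align 4
@0: prio [12B, align 4] → 12
@12: state [4B, align 4] → 16
@16: refcount [9B, align 1] → 25
+7 pad (align 8)
@32: rss [8B, align 8] → 40
@40: gid [8B, align 8] → 48
@48: cpu [8B, align 8] → 56
@56: lock [2B, align 2] → 58
+2 pad (align 4)
@60: pid [4B, align 4] → 64
@64: uid [8B, align 8] → 72
size 72, align 8

72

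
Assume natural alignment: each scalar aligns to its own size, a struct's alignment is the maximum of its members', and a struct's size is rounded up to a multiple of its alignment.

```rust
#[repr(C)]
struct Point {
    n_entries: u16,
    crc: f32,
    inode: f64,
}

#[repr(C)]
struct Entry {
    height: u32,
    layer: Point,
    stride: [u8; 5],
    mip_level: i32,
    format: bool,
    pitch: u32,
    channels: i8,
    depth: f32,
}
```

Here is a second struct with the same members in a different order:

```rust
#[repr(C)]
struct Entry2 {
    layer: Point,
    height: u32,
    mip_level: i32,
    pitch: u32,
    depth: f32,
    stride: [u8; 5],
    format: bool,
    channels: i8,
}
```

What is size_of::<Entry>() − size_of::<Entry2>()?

16

Point: n_entries at 0 (size 2, align 2) → ends 2; pad 2 to align 4 for crc; crc at 4 (size 4, align 4) → ends 8; inode at 8 (size 8, align 8) → ends 16; total 16 bytes, alignment 8
height at 0 (size 4, align 4) → ends 4
pad 4 to align 8 for layer
layer at 8 (size 16, align 8) → ends 24
stride at 24 (size 5, align 1) → ends 29
pad 3 to align 4 for mip_level
mip_level at 32 (size 4, align 4) → ends 36
format at 36 (size 1, align 1) → ends 37
pad 3 to align 4 for pitch
pitch at 40 (size 4, align 4) → ends 44
channels at 44 (size 1, align 1) → ends 45
pad 3 to align 4 for depth
depth at 48 (size 4, align 4) → ends 52
tail pad 4 to reach multiple of 8
total 56 bytes, alignment 8
— Entry2 —
layer at 0 (size 16, align 8) → ends 16
height at 16 (size 4, align 4) → ends 20
mip_level at 20 (size 4, align 4) → ends 24
pitch at 24 (size 4, align 4) → ends 28
depth at 28 (size 4, align 4) → ends 32
stride at 32 (size 5, align 1) → ends 37
format at 37 (size 1, align 1) → ends 38
channels at 38 (size 1, align 1) → ends 39
tail pad 1 to reach multiple of 8
total 40 bytes, alignment 8
56 − 40 = 16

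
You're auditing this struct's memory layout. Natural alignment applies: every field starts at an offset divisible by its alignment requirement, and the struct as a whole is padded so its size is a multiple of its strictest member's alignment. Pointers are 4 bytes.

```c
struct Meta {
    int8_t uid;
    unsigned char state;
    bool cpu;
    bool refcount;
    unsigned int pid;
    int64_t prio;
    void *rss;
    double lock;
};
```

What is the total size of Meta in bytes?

uid at 0 (size 1, align 1) → ends 1
state at 1 (size 1, align 1) → ends 2
cpu at 2 (size 1, align 1) → ends 3
refcount at 3 (size 1, align 1) → ends 4
pid at 4 (size 4, align 4) → ends 8
prio at 8 (size 8, align 8) → ends 16
rss at 16 (size 4, align 4) → ends 20
pad 4 to align 8 for lock
lock at 24 (size 8, align 8) → ends 32
total 32 bytes, alignment 8

32 bytes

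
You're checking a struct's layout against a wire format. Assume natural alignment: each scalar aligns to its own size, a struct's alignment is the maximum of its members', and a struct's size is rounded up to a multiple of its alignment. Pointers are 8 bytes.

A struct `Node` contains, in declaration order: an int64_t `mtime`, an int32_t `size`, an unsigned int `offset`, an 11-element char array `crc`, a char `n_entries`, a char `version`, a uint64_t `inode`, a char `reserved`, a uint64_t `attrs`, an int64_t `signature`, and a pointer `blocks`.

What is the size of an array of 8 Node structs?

mtime at 0 (size 8, align 8) → ends 8
size at 8 (size 4, align 4) → ends 12
offset at 12 (size 4, align 4) → ends 16
crc at 16 (size 11, align 1) → ends 27
n_entries at 27 (size 1, align 1) → ends 28
version at 28 (size 1, align 1) → ends 29
pad 3 to align 8 for inode
inode at 32 (size 8, align 8) → ends 40
reserved at 40 (size 1, align 1) → ends 41
pad 7 to align 8 for attrs
attrs at 48 (size 8, align 8) → ends 56
signature at 56 (size 8, align 8) → ends 64
blocks at 64 (size 8, align 8) → ends 72
total 72 bytes, alignment 8
array of 8: 8 × 72 = 576

576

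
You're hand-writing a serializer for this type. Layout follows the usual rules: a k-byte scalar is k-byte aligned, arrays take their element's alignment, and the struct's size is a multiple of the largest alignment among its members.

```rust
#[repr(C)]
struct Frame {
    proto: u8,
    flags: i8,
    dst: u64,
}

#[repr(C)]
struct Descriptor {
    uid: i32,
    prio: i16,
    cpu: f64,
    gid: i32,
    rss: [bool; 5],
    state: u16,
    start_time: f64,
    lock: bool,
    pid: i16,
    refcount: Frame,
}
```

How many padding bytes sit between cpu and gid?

Frame: proto at 0 (size 1, align 1) → ends 1; flags at 1 (size 1, align 1) → ends 2; pad 6 to align 8 for dst; dst at 8 (size 8, align 8) → ends 16; total 16 bytes, alignment 8
uid at 0 (size 4, align 4) → ends 4
prio at 4 (size 2, align 2) → ends 6
pad 2 to align 8 for cpu
cpu at 8 (size 8, align 8) → ends 16
gid at 16 (size 4, align 4) → ends 20

0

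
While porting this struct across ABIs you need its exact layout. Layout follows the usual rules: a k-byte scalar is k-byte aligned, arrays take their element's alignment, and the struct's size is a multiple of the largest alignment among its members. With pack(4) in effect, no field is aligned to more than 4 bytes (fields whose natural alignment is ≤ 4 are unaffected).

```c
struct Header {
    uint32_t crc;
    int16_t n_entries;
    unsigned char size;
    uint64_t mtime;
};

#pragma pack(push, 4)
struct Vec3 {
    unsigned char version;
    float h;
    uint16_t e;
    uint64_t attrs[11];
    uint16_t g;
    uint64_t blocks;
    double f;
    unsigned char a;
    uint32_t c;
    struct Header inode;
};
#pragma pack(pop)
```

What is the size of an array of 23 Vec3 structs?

3312

Header: @0: crc [4B, align 4] → 4; @4: n_entries [2B, align 2] → 6; @6: size [1B, align 1] → 7; +1 pad (align 8); @8: mtime [8B, align 8] → 16; size 16, align 8
@0: version [1B, align 1] → 1
+3 pad (align 4)
@4: h [4B, align 4] → 8
@8: e [2B, align 2] → 10
+2 pad (align 4)
@12: attrs [88B, align 4] → 100
@100: g [2B, align 2] → 102
+2 pad (align 4)
@104: blocks [8B, align 4] → 112
@112: f [8B, align 4] → 120
@120: a [1B, align 1] → 121
+3 pad (align 4)
@124: c [4B, align 4] → 128
@128: inode [16B, align 4] → 144
size 144, align 4
array of 23: 23 × 144 = 3312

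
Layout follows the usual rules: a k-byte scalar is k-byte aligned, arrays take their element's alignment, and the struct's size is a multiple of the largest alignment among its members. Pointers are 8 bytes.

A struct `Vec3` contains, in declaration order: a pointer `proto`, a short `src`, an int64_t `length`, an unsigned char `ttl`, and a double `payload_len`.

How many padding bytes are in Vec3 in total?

13

proto at 0 (size 8, align 8) → ends 8
src at 8 (size 2, align 2) → ends 10
pad 6 to align 8 for length
length at 16 (size 8, align 8) → ends 24
ttl at 24 (size 1, align 1) → ends 25
pad 7 to align 8 for payload_len
payload_len at 32 (size 8, align 8) → ends 40
total 40 bytes, alignment 8
data bytes 27, size 40 → padding 13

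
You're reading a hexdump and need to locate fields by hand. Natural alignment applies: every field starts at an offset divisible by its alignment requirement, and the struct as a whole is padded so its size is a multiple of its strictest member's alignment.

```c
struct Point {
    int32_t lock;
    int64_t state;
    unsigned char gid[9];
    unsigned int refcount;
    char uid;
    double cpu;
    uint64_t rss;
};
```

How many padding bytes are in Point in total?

@0: lock [4B, align 4] → 4
+4 pad (align 8)
@8: state [8B, align 8] → 16
@16: gid [9B, align 1] → 25
+3 pad (align 4)
@28: refcount [4B, align 4] → 32
@32: uid [1B, align 1] → 33
+7 pad (align 8)
@40: cpu [8B, align 8] → 48
@48: rss [8B, align 8] → 56
size 56, align 8
data bytes 42, size 56 → padding 14

14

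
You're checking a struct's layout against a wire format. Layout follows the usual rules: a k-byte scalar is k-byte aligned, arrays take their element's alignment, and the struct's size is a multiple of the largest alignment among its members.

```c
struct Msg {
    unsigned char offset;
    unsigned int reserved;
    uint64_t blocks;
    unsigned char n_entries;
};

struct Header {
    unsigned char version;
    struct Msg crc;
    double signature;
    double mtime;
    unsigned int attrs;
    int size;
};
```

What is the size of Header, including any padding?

Msg: @0: offset [1B, align 1] → 1; +3 pad (align 4); @4: reserved [4B, align 4] → 8; @8: blocks [8B, align 8] → 16; @16: n_entries [1B, align 1] → 17; +7 tail pad (align 8); size 24, align 8
@0: version [1B, align 1] → 1
+7 pad (align 8)
@8: crc [24B, align 8] → 32
@32: signature [8B, align 8] → 40
@40: mtime [8B, align 8] → 48
@48: attrs [4B, align 4] → 52
@52: size [4B, align 4] → 56
size 56, align 8

56 bytes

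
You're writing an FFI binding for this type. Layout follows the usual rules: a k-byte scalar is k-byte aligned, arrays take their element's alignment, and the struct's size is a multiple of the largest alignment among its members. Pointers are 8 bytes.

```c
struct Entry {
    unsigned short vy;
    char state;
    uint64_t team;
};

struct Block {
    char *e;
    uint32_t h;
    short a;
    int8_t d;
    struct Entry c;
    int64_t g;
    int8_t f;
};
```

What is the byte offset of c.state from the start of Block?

Entry: vy at 0 (size 2, align 2) → ends 2; state at 2 (size 1, align 1) → ends 3; pad 5 to align 8 for team; team at 8 (size 8, align 8) → ends 16; total 16 bytes, alignment 8
e at 0 (size 8, align 8) → ends 8
h at 8 (size 4, align 4) → ends 12
a at 12 (size 2, align 2) → ends 14
d at 14 (size 1, align 1) → ends 15
pad 1 to align 8 for c
c at 16 (size 16, align 8) → ends 32
within Entry: state at 2
16 + 2 = 18

18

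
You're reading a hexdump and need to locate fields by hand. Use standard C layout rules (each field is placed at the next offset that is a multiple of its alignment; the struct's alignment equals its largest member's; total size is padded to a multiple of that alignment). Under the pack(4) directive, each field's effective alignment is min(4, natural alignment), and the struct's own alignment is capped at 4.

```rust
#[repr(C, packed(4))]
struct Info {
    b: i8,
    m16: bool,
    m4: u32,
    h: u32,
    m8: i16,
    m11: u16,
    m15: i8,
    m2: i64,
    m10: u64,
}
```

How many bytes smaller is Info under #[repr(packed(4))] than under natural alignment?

4

natural layout:
  0..1  b  (1B, 1-aligned)
  1..2  m16  (1B, 1-aligned)
  2..4  -- padding (2B)
  4..8  m4  (4B, 4-aligned)
  8..12  h  (4B, 4-aligned)
  12..14  m8  (2B, 2-aligned)
  14..16  m11  (2B, 2-aligned)
  16..17  m15  (1B, 1-aligned)
  17..24  -- padding (7B)
  24..32  m2  (8B, 8-aligned)
  32..40  m10  (8B, 8-aligned)
  sizeof = 40, alignof = 8
packed(4) layout:
  0..1  b  (1B, 1-aligned)
  1..2  m16  (1B, 1-aligned)
  2..4  -- padding (2B)
  4..8  m4  (4B, 4-aligned)
  8..12  h  (4B, 4-aligned)
  12..14  m8  (2B, 2-aligned)
  14..16  m11  (2B, 2-aligned)
  16..17  m15  (1B, 1-aligned)
  17..20  -- padding (3B)
  20..28  m2  (8B, 4-aligned)
  28..36  m10  (8B, 4-aligned)
  sizeof = 36, alignof = 4
40 − 36 = 4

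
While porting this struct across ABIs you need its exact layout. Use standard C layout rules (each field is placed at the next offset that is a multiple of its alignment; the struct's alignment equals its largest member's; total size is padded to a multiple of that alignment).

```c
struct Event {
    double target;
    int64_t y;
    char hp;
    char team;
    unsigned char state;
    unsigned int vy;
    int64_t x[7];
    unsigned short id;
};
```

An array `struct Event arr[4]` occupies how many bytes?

0..8  target  (8B, 8-aligned)
8..16  y  (8B, 8-aligned)
16..17  hp  (1B, 1-aligned)
17..18  team  (1B, 1-aligned)
18..19  state  (1B, 1-aligned)
19..20  -- padding (1B)
20..24  vy  (4B, 4-aligned)
24..80  x  (56B, 8-aligned)
80..82  id  (2B, 2-aligned)
82..88  -- tail padding (6B)
sizeof = 88, alignof = 8
array of 4: 4 × 88 = 352

352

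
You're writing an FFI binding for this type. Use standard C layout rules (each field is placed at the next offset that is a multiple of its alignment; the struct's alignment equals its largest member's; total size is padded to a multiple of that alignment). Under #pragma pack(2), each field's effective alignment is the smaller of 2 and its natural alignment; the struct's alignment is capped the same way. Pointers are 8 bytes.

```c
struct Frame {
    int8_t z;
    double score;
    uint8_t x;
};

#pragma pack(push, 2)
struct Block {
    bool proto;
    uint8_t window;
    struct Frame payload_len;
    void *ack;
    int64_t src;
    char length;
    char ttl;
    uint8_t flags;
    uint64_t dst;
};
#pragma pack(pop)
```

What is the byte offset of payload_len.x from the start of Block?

18

Frame: 0..1  z  (1B, 1-aligned); 1..8  -- padding (7B); 8..16  score  (8B, 8-aligned); 16..17  x  (1B, 1-aligned); 17..24  -- tail padding (7B); sizeof = 24, alignof = 8
0..1  proto  (1B, 1-aligned)
1..2  window  (1B, 1-aligned)
2..26  payload_len  (24B, 2-aligned)
within Frame: x at 16
2 + 16 = 18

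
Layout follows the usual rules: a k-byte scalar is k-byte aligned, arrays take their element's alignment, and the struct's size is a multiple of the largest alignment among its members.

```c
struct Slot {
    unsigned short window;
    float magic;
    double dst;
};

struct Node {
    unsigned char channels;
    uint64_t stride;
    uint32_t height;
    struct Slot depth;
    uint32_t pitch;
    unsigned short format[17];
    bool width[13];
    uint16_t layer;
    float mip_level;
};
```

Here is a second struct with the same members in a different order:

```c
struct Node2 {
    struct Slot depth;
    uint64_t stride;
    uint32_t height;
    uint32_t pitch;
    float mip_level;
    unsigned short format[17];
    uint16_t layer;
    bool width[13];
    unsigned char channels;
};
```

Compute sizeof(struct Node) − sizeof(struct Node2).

Slot: @0: window [2B, align 2] → 2; +2 pad (align 4); @4: magic [4B, align 4] → 8; @8: dst [8B, align 8] → 16; size 16, align 8
@0: channels [1B, align 1] → 1
+7 pad (align 8)
@8: stride [8B, align 8] → 16
@16: height [4B, align 4] → 20
+4 pad (align 8)
@24: depth [16B, align 8] → 40
@40: pitch [4B, align 4] → 44
@44: format [34B, align 2] → 78
@78: width [13B, align 1] → 91
+1 pad (align 2)
@92: layer [2B, align 2] → 94
+2 pad (align 4)
@96: mip_level [4B, align 4] → 100
+4 tail pad (align 8)
size 104, align 8
— Node2 —
@0: depth [16B, align 8] → 16
@16: stride [8B, align 8] → 24
@24: height [4B, align 4] → 28
@28: pitch [4B, align 4] → 32
@32: mip_level [4B, align 4] → 36
@36: format [34B, align 2] → 70
@70: layer [2B, align 2] → 72
@72: width [13B, align 1] → 85
@85: channels [1B, align 1] → 86
+2 tail pad (align 8)
size 88, align 8
104 − 88 = 16

16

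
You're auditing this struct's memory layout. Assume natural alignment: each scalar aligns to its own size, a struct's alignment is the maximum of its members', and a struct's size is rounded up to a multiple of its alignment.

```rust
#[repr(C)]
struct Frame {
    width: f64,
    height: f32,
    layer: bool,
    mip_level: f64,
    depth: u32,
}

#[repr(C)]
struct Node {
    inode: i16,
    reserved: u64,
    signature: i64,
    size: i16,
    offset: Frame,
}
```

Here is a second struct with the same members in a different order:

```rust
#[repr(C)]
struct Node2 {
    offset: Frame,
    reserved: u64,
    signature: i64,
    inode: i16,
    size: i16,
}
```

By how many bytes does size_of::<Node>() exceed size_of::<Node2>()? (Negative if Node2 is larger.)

8

Frame: width at 0 (size 8, align 8) → ends 8; height at 8 (size 4, align 4) → ends 12; layer at 12 (size 1, align 1) → ends 13; pad 3 to align 8 for mip_level; mip_level at 16 (size 8, align 8) → ends 24; depth at 24 (size 4, align 4) → ends 28; tail pad 4 to reach multiple of 8; total 32 bytes, alignment 8
inode at 0 (size 2, align 2) → ends 2
pad 6 to align 8 for reserved
reserved at 8 (size 8, align 8) → ends 16
signature at 16 (size 8, align 8) → ends 24
size at 24 (size 2, align 2) → ends 26
pad 6 to align 8 for offset
offset at 32 (size 32, align 8) → ends 64
total 64 bytes, alignment 8
— Node2 —
offset at 0 (size 32, align 8) → ends 32
reserved at 32 (size 8, align 8) → ends 40
signature at 40 (size 8, align 8) → ends 48
inode at 48 (size 2, align 2) → ends 50
size at 50 (size 2, align 2) → ends 52
tail pad 4 to reach multiple of 8
total 56 bytes, alignment 8
64 − 56 = 8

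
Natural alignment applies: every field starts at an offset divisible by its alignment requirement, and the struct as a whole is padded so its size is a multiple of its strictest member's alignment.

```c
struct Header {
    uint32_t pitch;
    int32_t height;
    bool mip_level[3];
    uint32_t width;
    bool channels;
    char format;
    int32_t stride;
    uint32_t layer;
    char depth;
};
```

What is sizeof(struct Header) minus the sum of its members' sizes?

6

@0: pitch [4B, align 4] → 4
@4: height [4B, align 4] → 8
@8: mip_level [3B, align 1] → 11
+1 pad (align 4)
@12: width [4B, align 4] → 16
@16: channels [1B, align 1] → 17
@17: format [1B, align 1] → 18
+2 pad (align 4)
@20: stride [4B, align 4] → 24
@24: layer [4B, align 4] → 28
@28: depth [1B, align 1] → 29
+3 tail pad (align 4)
size 32, align 4
data bytes 26, size 32 → padding 6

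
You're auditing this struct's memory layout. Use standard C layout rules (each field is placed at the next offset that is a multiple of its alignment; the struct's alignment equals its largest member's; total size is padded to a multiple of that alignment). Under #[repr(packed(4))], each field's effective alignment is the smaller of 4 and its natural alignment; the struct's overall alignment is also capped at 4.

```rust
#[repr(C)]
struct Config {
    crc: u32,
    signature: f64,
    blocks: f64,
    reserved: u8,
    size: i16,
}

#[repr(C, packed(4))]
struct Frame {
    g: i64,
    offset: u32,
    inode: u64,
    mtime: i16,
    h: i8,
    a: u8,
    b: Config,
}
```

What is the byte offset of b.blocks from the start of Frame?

Config: 0..4  crc  (4B, 4-aligned); 4..8  -- padding (4B); 8..16  signature  (8B, 8-aligned); 16..24  blocks  (8B, 8-aligned); 24..25  reserved  (1B, 1-aligned); 25..26  -- padding (1B); 26..28  size  (2B, 2-aligned); 28..32  -- tail padding (4B); sizeof = 32, alignof = 8
0..8  g  (8B, 4-aligned)
8..12  offset  (4B, 4-aligned)
12..20  inode  (8B, 4-aligned)
20..22  mtime  (2B, 2-aligned)
22..23  h  (1B, 1-aligned)
23..24  a  (1B, 1-aligned)
24..56  b  (32B, 4-aligned)
within Config: blocks at 16
24 + 16 = 40

40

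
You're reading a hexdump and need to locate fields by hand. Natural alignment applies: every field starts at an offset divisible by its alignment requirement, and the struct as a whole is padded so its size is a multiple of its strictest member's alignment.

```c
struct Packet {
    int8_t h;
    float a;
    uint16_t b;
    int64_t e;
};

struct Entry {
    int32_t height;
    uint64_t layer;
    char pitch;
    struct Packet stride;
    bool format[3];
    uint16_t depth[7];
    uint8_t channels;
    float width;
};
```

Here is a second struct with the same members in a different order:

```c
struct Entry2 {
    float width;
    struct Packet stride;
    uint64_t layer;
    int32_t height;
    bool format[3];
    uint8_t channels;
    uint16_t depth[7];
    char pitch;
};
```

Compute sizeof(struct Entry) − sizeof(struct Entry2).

Packet: @0: h [1B, align 1] → 1; +3 pad (align 4); @4: a [4B, align 4] → 8; @8: b [2B, align 2] → 10; +6 pad (align 8); @16: e [8B, align 8] → 24; size 24, align 8
@0: height [4B, align 4] → 4
+4 pad (align 8)
@8: layer [8B, align 8] → 16
@16: pitch [1B, align 1] → 17
+7 pad (align 8)
@24: stride [24B, align 8] → 48
@48: format [3B, align 1] → 51
+1 pad (align 2)
@52: depth [14B, align 2] → 66
@66: channels [1B, align 1] → 67
+1 pad (align 4)
@68: width [4B, align 4] → 72
size 72, align 8
— Entry2 —
@0: width [4B, align 4] → 4
+4 pad (align 8)
@8: stride [24B, align 8] → 32
@32: layer [8B, align 8] → 40
@40: height [4B, align 4] → 44
@44: format [3B, align 1] → 47
@47: channels [1B, align 1] → 48
@48: depth [14B, align 2] → 62
@62: pitch [1B, align 1] → 63
+1 tail pad (align 8)
size 64, align 8
72 − 64 = 8

8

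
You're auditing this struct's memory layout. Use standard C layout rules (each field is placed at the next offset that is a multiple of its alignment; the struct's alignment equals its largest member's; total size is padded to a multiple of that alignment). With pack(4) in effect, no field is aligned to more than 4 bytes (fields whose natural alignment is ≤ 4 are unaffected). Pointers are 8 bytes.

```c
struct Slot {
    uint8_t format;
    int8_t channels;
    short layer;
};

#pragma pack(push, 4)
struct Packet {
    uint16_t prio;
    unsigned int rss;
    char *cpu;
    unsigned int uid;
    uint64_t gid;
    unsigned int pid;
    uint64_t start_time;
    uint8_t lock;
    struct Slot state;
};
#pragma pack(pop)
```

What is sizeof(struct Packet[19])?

912

Slot: 0..1  format  (1B, 1-aligned); 1..2  channels  (1B, 1-aligned); 2..4  layer  (2B, 2-aligned); sizeof = 4, alignof = 2
0..2  prio  (2B, 2-aligned)
2..4  -- padding (2B)
4..8  rss  (4B, 4-aligned)
8..16  cpu  (8B, 4-aligned)
16..20  uid  (4B, 4-aligned)
20..28  gid  (8B, 4-aligned)
28..32  pid  (4B, 4-aligned)
32..40  start_time  (8B, 4-aligned)
40..41  lock  (1B, 1-aligned)
41..42  -- padding (1B)
42..46  state  (4B, 2-aligned)
46..48  -- tail padding (2B)
sizeof = 48, alignof = 4
array of 19: 19 × 48 = 912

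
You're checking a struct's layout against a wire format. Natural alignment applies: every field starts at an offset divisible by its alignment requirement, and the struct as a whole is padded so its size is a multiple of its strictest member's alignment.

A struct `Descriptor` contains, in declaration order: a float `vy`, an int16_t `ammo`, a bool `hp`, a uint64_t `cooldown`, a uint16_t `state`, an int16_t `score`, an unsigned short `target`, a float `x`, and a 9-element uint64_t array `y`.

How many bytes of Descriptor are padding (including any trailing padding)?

@0: vy [4B, align 4] → 4
@4: ammo [2B, align 2] → 6
@6: hp [1B, align 1] → 7
+1 pad (align 8)
@8: cooldown [8B, align 8] → 16
@16: state [2B, align 2] → 18
@18: score [2B, align 2] → 20
@20: target [2B, align 2] → 22
+2 pad (align 4)
@24: x [4B, align 4] → 28
+4 pad (align 8)
@32: y [72B, align 8] → 104
size 104, align 8
data bytes 97, size 104 → padding 7

7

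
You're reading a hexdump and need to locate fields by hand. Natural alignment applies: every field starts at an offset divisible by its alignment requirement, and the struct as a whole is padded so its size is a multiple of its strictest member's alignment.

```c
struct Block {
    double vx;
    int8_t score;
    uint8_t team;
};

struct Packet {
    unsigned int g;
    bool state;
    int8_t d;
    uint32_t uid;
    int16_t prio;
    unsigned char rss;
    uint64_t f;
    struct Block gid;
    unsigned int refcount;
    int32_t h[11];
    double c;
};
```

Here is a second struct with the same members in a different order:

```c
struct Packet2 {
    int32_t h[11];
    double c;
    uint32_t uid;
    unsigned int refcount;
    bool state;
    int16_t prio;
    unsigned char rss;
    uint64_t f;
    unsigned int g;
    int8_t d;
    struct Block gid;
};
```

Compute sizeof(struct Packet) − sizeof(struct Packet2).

Block: vx at 0 (size 8, align 8) → ends 8; score at 8 (size 1, align 1) → ends 9; team at 9 (size 1, align 1) → ends 10; tail pad 6 to reach multiple of 8; total 16 bytes, alignment 8
g at 0 (size 4, align 4) → ends 4
state at 4 (size 1, align 1) → ends 5
d at 5 (size 1, align 1) → ends 6
pad 2 to align 4 for uid
uid at 8 (size 4, align 4) → ends 12
prio at 12 (size 2, align 2) → ends 14
rss at 14 (size 1, align 1) → ends 15
pad 1 to align 8 for f
f at 16 (size 8, align 8) → ends 24
gid at 24 (size 16, align 8) → ends 40
refcount at 40 (size 4, align 4) → ends 44
h at 44 (size 44, align 4) → ends 88
c at 88 (size 8, align 8) → ends 96
total 96 bytes, alignment 8
— Packet2 —
h at 0 (size 44, align 4) → ends 44
pad 4 to align 8 for c
c at 48 (size 8, align 8) → ends 56
uid at 56 (size 4, align 4) → ends 60
refcount at 60 (size 4, align 4) → ends 64
state at 64 (size 1, align 1) → ends 65
pad 1 to align 2 for prio
prio at 66 (size 2, align 2) → ends 68
rss at 68 (size 1, align 1) → ends 69
pad 3 to align 8 for f
f at 72 (size 8, align 8) → ends 80
g at 80 (size 4, align 4) → ends 84
d at 84 (size 1, align 1) → ends 85
pad 3 to align 8 for gid
gid at 88 (size 16, align 8) → ends 104
total 104 bytes, alignment 8
96 − 104 = -8

-8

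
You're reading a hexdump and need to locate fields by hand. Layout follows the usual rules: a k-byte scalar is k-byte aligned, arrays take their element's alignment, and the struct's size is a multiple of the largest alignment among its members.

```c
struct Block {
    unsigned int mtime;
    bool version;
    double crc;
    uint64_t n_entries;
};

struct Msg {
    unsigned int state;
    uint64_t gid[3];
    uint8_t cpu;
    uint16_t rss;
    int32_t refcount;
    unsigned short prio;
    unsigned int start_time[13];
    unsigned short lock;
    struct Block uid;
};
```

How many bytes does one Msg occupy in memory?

Block: @0: mtime [4B, align 4] → 4; @4: version [1B, align 1] → 5; +3 pad (align 8); @8: crc [8B, align 8] → 16; @16: n_entries [8B, align 8] → 24; size 24, align 8
@0: state [4B, align 4] → 4
+4 pad (align 8)
@8: gid [24B, align 8] → 32
@32: cpu [1B, align 1] → 33
+1 pad (align 2)
@34: rss [2B, align 2] → 36
@36: refcount [4B, align 4] → 40
@40: prio [2B, align 2] → 42
+2 pad (align 4)
@44: start_time [52B, align 4] → 96
@96: lock [2B, align 2] → 98
+6 pad (align 8)
@104: uid [24B, align 8] → 128
size 128, align 8

128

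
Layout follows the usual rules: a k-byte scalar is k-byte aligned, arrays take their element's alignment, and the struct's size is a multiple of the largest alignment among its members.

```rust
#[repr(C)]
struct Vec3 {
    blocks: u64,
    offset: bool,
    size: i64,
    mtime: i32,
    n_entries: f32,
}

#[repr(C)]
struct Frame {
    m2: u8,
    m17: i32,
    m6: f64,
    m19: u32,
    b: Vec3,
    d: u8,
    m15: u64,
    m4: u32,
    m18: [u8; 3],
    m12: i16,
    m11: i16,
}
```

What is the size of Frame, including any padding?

Vec3: 0..8  blocks  (8B, 8-aligned); 8..9  offset  (1B, 1-aligned); 9..16  -- padding (7B); 16..24  size  (8B, 8-aligned); 24..28  mtime  (4B, 4-aligned); 28..32  n_entries  (4B, 4-aligned); sizeof = 32, alignof = 8
0..1  m2  (1B, 1-aligned)
1..4  -- padding (3B)
4..8  m17  (4B, 4-aligned)
8..16  m6  (8B, 8-aligned)
16..20  m19  (4B, 4-aligned)
20..24  -- padding (4B)
24..56  b  (32B, 8-aligned)
56..57  d  (1B, 1-aligned)
57..64  -- padding (7B)
64..72  m15  (8B, 8-aligned)
72..76  m4  (4B, 4-aligned)
76..79  m18  (3B, 1-aligned)
79..80  -- padding (1B)
80..82  m12  (2B, 2-aligned)
82..84  m11  (2B, 2-aligned)
84..88  -- tail padding (4B)
sizeof = 88, alignof = 8

88 bytes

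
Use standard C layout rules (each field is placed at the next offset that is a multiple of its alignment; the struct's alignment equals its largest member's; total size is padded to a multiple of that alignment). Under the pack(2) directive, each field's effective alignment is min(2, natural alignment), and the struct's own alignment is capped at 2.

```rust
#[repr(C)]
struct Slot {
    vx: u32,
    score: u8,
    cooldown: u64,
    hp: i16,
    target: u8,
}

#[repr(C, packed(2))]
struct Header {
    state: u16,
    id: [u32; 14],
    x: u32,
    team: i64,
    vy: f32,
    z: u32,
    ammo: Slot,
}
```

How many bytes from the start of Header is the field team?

Slot: @0: vx [4B, align 4] → 4; @4: score [1B, align 1] → 5; +3 pad (align 8); @8: cooldown [8B, align 8] → 16; @16: hp [2B, align 2] → 18; @18: target [1B, align 1] → 19; +5 tail pad (align 8); size 24, align 8
@0: state [2B, align 2] → 2
@2: id [56B, align 2] → 58
@58: x [4B, align 2] → 62
@62: team [8B, align 2] → 70

62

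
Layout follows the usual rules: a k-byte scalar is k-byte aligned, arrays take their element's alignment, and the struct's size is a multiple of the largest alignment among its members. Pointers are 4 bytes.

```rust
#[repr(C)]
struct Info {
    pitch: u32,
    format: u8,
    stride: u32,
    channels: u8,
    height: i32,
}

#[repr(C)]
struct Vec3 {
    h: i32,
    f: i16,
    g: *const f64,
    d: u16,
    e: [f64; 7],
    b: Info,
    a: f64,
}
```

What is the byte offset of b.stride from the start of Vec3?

Info: 0..4  pitch  (4B, 4-aligned); 4..5  format  (1B, 1-aligned); 5..8  -- padding (3B); 8..12  stride  (4B, 4-aligned); 12..13  channels  (1B, 1-aligned); 13..16  -- padding (3B); 16..20  height  (4B, 4-aligned); sizeof = 20, alignof = 4
0..4  h  (4B, 4-aligned)
4..6  f  (2B, 2-aligned)
6..8  -- padding (2B)
8..12  g  (4B, 4-aligned)
12..14  d  (2B, 2-aligned)
14..16  -- padding (2B)
16..72  e  (56B, 8-aligned)
72..92  b  (20B, 4-aligned)
within Info: stride at 8
72 + 8 = 80

80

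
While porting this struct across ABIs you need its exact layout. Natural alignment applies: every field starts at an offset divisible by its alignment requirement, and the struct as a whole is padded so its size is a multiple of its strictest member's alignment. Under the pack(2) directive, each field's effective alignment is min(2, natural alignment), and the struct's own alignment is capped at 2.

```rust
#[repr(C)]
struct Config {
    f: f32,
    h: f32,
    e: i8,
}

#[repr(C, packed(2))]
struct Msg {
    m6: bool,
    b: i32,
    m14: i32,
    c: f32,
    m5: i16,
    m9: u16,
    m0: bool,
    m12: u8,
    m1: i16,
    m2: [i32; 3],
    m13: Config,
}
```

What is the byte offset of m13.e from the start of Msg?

42

Config: 0..4  f  (4B, 4-aligned); 4..8  h  (4B, 4-aligned); 8..9  e  (1B, 1-aligned); 9..12  -- tail padding (3B); sizeof = 12, alignof = 4
0..1  m6  (1B, 1-aligned)
1..2  -- padding (1B)
2..6  b  (4B, 2-aligned)
6..10  m14  (4B, 2-aligned)
10..14  c  (4B, 2-aligned)
14..16  m5  (2B, 2-aligned)
16..18  m9  (2B, 2-aligned)
18..19  m0  (1B, 1-aligned)
19..20  m12  (1B, 1-aligned)
20..22  m1  (2B, 2-aligned)
22..34  m2  (12B, 2-aligned)
34..46  m13  (12B, 2-aligned)
within Config: e at 8
34 + 8 = 42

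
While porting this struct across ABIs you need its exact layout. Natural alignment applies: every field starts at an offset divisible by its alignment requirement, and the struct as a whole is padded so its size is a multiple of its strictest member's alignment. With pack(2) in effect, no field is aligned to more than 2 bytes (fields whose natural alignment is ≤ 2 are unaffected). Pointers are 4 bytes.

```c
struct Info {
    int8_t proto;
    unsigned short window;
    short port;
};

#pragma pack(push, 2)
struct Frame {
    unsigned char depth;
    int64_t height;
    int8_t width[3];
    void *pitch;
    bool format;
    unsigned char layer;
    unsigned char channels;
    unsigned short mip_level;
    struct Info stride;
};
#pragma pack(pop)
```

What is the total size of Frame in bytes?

Info: 0..1  proto  (1B, 1-aligned); 1..2  -- padding (1B); 2..4  window  (2B, 2-aligned); 4..6  port  (2B, 2-aligned); sizeof = 6, alignof = 2
0..1  depth  (1B, 1-aligned)
1..2  -- padding (1B)
2..10  height  (8B, 2-aligned)
10..13  width  (3B, 1-aligned)
13..14  -- padding (1B)
14..18  pitch  (4B, 2-aligned)
18..19  format  (1B, 1-aligned)
19..20  layer  (1B, 1-aligned)
20..21  channels  (1B, 1-aligned)
21..22  -- padding (1B)
22..24  mip_level  (2B, 2-aligned)
24..30  stride  (6B, 2-aligned)
sizeof = 30, alignof = 2

30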